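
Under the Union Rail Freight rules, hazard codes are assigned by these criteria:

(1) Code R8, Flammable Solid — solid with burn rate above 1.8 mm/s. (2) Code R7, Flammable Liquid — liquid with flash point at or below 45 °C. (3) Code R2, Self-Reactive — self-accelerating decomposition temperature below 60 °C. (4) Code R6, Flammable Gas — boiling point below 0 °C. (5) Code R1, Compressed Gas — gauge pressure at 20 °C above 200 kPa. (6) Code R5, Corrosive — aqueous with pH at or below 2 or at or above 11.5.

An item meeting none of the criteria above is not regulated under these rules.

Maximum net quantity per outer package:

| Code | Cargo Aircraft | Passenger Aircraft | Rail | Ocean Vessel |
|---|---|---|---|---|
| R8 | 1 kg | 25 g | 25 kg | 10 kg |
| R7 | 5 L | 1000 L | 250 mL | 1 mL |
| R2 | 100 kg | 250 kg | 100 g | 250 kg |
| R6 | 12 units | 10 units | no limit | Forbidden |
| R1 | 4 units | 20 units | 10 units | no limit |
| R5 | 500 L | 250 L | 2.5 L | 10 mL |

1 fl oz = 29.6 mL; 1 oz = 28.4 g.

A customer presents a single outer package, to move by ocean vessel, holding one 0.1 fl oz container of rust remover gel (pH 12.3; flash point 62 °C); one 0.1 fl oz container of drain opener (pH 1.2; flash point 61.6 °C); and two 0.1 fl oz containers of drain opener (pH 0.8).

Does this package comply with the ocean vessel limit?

No

pH 12.3 meets the Code R5 criterion (Corrosive), so the rust remover gel is Code R5.
Drain opener: pH 1.2 ≤ 2 → Code R5 (Corrosive).
pH 0.8 meets the Code R5 criterion (Corrosive), so the drain opener is Code R5.
Total Code R5: (one 0.1 fl oz container = 2.96 mL) + (one 0.1 fl oz container = 2.96 mL) + (two 0.1 fl oz containers = 5.92 mL) = 11.84 mL.
11.84 mL > 10 mL (ocean vessel limit, Code R5) — over the limit.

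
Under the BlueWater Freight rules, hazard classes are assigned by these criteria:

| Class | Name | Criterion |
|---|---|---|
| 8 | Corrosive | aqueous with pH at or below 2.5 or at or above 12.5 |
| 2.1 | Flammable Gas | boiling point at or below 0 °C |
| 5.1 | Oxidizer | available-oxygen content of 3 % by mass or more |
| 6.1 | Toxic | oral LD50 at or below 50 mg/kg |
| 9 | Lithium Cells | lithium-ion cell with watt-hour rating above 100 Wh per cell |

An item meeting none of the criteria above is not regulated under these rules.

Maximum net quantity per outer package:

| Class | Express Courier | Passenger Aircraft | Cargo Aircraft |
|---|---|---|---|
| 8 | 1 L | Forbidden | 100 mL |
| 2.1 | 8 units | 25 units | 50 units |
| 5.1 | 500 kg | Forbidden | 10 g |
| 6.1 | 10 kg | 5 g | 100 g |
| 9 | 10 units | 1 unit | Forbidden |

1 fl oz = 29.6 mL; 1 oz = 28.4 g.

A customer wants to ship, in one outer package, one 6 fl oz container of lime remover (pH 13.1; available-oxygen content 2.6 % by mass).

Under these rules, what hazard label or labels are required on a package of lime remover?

Class 8

pH 13.1 meets the Class 8 criterion (Corrosive), so the lime remover is Class 8.
Only the Class 8 label is required.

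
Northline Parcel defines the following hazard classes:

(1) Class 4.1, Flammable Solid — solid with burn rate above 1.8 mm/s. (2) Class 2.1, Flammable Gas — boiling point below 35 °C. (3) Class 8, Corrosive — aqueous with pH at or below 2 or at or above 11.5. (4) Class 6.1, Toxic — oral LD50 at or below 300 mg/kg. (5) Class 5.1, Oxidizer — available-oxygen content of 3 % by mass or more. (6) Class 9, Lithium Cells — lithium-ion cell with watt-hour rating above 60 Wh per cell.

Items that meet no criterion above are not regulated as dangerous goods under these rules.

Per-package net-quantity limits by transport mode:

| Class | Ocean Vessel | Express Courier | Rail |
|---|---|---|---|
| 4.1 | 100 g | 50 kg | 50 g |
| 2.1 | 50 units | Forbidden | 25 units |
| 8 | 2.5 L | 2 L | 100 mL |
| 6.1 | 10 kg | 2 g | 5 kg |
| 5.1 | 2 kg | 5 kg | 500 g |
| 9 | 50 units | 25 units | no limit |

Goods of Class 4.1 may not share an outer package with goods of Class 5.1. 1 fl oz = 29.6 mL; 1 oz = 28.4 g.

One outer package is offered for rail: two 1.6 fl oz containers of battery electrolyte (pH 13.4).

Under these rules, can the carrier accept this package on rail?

Yes

pH 13.4 meets the Class 8 criterion (Corrosive), so the battery electrolyte is Class 8.
Class 8 quantity: two 1.6 fl oz containers = 94.72 mL.
94.72 mL is within the rail limit of 100 mL for Class 8.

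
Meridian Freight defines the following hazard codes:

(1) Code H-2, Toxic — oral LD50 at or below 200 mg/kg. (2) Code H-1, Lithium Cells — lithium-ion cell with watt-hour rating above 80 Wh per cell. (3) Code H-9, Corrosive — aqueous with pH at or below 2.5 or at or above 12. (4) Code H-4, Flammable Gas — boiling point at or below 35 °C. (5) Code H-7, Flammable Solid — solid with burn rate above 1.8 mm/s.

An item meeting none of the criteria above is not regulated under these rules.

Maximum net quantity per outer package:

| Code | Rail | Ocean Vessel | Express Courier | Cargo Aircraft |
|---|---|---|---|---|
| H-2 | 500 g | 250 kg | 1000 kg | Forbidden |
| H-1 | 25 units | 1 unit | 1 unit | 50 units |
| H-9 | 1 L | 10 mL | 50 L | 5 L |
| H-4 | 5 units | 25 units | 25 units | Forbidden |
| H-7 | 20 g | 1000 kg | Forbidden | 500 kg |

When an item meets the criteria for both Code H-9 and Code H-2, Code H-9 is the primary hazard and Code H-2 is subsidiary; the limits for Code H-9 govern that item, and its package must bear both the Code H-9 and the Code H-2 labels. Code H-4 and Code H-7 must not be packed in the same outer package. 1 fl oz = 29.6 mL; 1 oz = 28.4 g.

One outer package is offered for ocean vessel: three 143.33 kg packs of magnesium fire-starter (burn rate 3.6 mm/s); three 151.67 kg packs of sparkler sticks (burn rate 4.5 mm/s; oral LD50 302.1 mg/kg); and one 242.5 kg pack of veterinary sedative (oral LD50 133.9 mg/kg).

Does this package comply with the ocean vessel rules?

Magnesium fire-starter: burn rate 3.6 mm/s > 1.8 mm/s → Code H-7 (Flammable Solid).
Sparkler sticks: burn rate 4.5 mm/s > 1.8 mm/s → Code H-7 (Flammable Solid).
The veterinary sedative has oral LD50 133.9 mg/kg, which is ≤ 200 mg/kg, so it is Code H-2 (Toxic).
Total Code H-7: (three 143.33 kg packs = 429.99 kg) + (three 151.67 kg packs = 455.01 kg) = 885 kg.
That is within the Code H-7 ocean vessel limit of 1000 kg.
Code H-2 quantity: 242.5 kg.
242.5 kg ≤ 250 kg (ocean vessel limit, Code H-2) — within limit.
The segregation rule (Code H-4 with Code H-7) does not apply to Code H-7 with Code H-2.
Every hazard code is within its ocean vessel limit and no segregation rule is violated.

Yes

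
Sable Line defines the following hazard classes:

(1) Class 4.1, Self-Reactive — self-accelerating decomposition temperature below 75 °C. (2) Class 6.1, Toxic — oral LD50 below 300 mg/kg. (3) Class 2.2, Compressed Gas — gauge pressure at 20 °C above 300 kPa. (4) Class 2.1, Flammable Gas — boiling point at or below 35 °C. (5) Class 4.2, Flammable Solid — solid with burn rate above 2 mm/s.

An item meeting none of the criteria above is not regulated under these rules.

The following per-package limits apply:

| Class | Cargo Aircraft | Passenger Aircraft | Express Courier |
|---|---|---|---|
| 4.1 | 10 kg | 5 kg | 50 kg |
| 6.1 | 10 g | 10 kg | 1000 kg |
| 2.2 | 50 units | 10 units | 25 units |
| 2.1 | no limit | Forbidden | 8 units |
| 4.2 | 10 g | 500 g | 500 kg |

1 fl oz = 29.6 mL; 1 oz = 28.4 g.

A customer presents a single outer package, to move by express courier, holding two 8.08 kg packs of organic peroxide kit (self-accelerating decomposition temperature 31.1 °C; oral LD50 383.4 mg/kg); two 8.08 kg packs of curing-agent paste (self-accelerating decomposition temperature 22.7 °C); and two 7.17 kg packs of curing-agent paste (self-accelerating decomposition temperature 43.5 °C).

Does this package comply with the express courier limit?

Self-accelerating decomposition temperature 31.1 °C meets the Class 4.1 criterion (Self-Reactive), so the organic peroxide kit is Class 4.1.
Self-accelerating decomposition temperature 22.7 °C meets the Class 4.1 criterion (Self-Reactive), so the curing-agent paste is Class 4.1.
With self-accelerating decomposition temperature 43.5 °C (< 75 °C), the curing-agent paste falls in Class 4.1.
Class 4.1 net quantity: (two 8.08 kg packs = 16.16 kg) + (two 8.08 kg packs = 16.16 kg) + (two 7.17 kg packs = 14.34 kg) = 46.66 kg.
That is within the Class 4.1 express courier limit of 50 kg.

Yes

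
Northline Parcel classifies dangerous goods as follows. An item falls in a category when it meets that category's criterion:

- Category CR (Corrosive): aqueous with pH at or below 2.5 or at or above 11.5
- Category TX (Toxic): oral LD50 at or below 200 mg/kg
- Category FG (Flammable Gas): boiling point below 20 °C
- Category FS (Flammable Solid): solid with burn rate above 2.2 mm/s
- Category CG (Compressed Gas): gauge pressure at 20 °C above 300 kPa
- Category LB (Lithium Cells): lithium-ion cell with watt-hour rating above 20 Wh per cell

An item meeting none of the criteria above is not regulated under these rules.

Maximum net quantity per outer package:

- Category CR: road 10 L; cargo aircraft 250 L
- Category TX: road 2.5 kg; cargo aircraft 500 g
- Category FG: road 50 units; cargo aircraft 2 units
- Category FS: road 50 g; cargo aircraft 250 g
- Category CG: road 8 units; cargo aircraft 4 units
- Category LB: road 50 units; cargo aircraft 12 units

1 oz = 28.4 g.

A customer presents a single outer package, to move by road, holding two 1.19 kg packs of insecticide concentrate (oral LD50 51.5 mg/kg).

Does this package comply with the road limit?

With oral LD50 51.5 mg/kg (≤ 200 mg/kg), the insecticide concentrate falls in Category TX.
Category TX quantity: two 1.19 kg packs = 2.38 kg.
That is within the Category TX road limit of 2.5 kg.

Yes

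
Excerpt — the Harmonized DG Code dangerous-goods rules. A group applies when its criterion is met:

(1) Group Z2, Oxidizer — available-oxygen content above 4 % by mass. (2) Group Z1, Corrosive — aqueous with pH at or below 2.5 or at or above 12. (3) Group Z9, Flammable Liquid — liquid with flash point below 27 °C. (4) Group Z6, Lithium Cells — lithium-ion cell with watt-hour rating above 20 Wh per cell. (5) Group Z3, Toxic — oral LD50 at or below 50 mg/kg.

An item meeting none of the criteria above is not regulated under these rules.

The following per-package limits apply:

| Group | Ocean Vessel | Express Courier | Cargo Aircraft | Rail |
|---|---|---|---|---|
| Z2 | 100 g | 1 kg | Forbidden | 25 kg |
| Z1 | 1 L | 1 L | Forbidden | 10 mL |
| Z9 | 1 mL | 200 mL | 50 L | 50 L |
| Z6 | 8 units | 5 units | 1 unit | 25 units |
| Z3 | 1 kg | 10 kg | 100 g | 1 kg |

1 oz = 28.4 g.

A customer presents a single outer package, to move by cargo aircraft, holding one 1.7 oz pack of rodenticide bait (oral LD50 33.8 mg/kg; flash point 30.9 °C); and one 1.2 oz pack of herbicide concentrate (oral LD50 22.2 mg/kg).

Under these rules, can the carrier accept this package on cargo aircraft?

Yes

Oral LD50 33.8 mg/kg meets the Group Z3 criterion (Toxic), so the rodenticide bait is Group Z3.
Oral LD50 22.2 mg/kg meets the Group Z3 criterion (Toxic), so the herbicide concentrate is Group Z3.
Group Z3 net quantity: (one 1.7 oz pack = 48.28 g) + (one 1.2 oz pack = 34.08 g) = 82.36 g.
That is within the Group Z3 cargo aircraft limit of 100 g.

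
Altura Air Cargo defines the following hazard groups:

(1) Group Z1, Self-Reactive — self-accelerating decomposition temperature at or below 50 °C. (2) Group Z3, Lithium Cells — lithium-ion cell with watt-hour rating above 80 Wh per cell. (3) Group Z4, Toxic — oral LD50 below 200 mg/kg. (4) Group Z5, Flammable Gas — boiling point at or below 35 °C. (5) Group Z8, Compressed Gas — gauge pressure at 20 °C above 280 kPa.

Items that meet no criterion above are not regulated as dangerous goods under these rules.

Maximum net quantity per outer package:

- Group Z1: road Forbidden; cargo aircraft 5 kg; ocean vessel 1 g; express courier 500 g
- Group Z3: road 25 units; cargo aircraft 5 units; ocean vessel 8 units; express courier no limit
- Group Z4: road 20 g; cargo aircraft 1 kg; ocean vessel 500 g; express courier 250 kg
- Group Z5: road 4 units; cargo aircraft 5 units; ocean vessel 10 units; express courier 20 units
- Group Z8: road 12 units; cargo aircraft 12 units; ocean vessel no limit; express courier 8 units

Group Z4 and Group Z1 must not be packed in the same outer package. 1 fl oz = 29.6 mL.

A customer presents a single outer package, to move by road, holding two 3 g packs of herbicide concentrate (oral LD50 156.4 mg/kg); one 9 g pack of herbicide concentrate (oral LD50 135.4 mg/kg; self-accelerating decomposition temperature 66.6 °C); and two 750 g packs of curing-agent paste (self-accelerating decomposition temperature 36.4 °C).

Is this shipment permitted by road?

No

With oral LD50 156.4 mg/kg (< 200 mg/kg), the herbicide concentrate falls in Group Z4.
Herbicide concentrate: oral LD50 135.4 mg/kg < 200 mg/kg → Group Z4 (Toxic).
With self-accelerating decomposition temperature 36.4 °C (≤ 50 °C), the curing-agent paste falls in Group Z1.
Total Group Z4: (two 3 g packs = 6 g) + 9 g = 15 g.
15 g ≤ 20 g (road limit, Group Z4) — within limit.
Group Z1 quantity: two 750 g packs = 1.5 kg.
Group Z1 is Forbidden by road.
Group Z4 and Group Z1 may not share an outer package.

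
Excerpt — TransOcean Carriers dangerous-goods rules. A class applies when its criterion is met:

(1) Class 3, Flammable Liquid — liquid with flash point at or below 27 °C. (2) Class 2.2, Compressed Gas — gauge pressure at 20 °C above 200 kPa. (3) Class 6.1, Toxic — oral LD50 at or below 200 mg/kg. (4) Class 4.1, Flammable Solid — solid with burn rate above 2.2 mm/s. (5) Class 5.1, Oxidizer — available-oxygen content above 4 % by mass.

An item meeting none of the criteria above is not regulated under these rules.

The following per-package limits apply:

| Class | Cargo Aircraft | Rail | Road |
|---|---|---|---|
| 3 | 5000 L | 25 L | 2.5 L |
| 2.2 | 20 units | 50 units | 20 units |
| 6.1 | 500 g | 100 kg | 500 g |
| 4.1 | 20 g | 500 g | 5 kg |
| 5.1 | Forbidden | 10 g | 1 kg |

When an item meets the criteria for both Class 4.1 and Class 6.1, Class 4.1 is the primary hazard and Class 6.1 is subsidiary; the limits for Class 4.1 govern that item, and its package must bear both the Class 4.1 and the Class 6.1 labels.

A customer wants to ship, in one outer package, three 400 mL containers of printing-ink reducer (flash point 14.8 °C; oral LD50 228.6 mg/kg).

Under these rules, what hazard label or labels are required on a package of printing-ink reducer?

Class 3

With flash point 14.8 °C (≤ 27 °C), the printing-ink reducer falls in Class 3.
Only the Class 3 label is required.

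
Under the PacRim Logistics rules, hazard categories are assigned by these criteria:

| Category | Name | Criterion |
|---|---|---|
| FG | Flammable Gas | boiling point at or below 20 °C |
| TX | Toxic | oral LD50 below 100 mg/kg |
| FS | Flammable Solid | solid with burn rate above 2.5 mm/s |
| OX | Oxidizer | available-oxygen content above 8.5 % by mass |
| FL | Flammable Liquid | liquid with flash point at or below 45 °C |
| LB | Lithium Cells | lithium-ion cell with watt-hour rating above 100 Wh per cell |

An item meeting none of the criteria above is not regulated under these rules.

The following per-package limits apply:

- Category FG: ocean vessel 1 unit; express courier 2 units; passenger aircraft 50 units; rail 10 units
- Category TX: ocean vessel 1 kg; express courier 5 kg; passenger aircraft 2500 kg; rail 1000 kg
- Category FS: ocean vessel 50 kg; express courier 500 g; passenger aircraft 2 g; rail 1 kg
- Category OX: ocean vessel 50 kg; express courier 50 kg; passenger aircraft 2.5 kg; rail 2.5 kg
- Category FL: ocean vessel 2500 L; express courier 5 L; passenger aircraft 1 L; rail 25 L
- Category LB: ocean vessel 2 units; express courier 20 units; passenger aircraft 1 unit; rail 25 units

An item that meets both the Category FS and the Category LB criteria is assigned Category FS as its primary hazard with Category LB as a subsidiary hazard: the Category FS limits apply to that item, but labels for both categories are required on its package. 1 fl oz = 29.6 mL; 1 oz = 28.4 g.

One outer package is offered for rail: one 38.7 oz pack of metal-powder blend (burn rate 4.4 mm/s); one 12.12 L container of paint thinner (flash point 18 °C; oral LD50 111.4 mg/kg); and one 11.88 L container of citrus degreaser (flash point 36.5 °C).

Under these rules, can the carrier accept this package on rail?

The metal-powder blend has burn rate 4.4 mm/s, which is > 2.5 mm/s, so it is Category FS (Flammable Solid).
Flash point 18 °C meets the Category FL criterion (Flammable Liquid), so the paint thinner is Category FL.
The citrus degreaser has flash point 36.5 °C, which is ≤ 45 °C, so it is Category FL (Flammable Liquid).
Category FL net quantity: 12.12 L + 11.88 L = 24 L.
24 L is within the rail limit of 25 L for Category FL.
Category FS quantity: one 38.7 oz pack = 1099.08 g.
1099.08 g exceeds the rail limit of 1 kg for Category FS.

No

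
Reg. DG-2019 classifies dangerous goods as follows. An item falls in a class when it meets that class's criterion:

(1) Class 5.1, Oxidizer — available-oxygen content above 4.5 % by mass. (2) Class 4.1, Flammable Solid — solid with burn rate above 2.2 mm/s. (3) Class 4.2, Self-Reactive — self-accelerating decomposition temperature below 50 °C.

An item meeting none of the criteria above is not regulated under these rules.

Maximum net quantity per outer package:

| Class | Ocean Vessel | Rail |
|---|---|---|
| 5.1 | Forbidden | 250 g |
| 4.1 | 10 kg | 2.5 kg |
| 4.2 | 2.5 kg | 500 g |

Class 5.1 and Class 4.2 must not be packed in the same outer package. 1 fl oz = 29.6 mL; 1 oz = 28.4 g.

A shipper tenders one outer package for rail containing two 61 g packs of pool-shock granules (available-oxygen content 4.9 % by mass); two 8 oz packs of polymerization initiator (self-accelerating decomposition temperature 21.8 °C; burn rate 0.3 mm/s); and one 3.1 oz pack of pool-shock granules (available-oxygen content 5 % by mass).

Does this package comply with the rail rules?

No

With available-oxygen content 4.9 % by mass (> 4.5 % by mass), the pool-shock granules fall in Class 5.1.
With self-accelerating decomposition temperature 21.8 °C (< 50 °C), the polymerization initiator falls in Class 4.2.
With available-oxygen content 5 % by mass (> 4.5 % by mass), the pool-shock granules fall in Class 5.1.
Class 5.1 net quantity: (two 61 g packs = 122 g) + (one 3.1 oz pack = 88.04 g) = 210.04 g.
210.04 g is within the rail limit of 250 g for Class 5.1.
Class 4.2 quantity: two 8 oz packs = 454.4 g.
That is within the Class 4.2 rail limit of 500 g.
Class 5.1 and Class 4.2 may not share an outer package.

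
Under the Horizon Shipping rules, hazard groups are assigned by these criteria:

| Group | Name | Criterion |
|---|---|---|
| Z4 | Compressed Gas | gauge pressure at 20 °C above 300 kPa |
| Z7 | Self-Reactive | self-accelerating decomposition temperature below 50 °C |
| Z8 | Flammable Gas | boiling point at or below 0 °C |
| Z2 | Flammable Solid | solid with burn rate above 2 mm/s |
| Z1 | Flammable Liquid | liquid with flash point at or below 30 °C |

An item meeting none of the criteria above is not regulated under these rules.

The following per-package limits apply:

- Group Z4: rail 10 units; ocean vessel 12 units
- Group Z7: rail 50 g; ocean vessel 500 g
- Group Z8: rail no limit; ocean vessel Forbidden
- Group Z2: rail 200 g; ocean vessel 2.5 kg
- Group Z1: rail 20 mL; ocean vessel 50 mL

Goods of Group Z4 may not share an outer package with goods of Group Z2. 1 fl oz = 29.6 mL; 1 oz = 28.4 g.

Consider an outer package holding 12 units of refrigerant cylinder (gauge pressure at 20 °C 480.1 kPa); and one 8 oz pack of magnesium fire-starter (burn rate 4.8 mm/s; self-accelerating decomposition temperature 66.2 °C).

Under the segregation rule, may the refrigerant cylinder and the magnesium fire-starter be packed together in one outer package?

With gauge pressure at 20 °C 480.1 kPa (> 300 kPa), the refrigerant cylinder falls in Group Z4.
Magnesium fire-starter: burn rate 4.8 mm/s > 2 mm/s → Group Z2 (Flammable Solid).
Group Z4 and Group Z2 may not share an outer package.

No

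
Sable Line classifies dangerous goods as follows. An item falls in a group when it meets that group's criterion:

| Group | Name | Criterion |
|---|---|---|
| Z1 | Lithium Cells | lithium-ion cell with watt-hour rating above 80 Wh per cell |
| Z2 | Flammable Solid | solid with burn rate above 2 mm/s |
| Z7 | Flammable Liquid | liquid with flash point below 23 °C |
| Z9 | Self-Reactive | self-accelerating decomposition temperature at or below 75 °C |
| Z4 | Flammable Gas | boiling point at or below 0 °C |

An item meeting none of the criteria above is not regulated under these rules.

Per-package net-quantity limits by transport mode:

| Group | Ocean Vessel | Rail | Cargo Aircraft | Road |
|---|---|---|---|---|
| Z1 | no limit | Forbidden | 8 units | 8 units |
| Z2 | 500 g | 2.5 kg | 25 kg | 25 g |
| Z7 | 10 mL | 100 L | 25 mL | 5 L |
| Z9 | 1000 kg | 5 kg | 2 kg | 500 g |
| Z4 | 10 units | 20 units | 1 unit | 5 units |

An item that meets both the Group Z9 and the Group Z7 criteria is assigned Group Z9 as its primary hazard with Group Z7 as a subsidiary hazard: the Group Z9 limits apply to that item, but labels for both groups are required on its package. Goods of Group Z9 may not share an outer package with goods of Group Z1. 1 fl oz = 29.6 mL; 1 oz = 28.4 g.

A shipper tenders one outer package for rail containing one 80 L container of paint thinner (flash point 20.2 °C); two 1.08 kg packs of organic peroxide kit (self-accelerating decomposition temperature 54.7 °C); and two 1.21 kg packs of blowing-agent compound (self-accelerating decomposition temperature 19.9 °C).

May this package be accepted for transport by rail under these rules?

Paint thinner: flash point 20.2 °C < 23 °C → Group Z7 (Flammable Liquid).
The organic peroxide kit has self-accelerating decomposition temperature 54.7 °C, which is ≤ 75 °C, so it is Group Z9 (Self-Reactive).
Blowing-agent compound: self-accelerating decomposition temperature 19.9 °C ≤ 75 °C → Group Z9 (Self-Reactive).
Total Group Z9: (two 1.08 kg packs = 2.16 kg) + (two 1.21 kg packs = 2.42 kg) = 4.58 kg.
4.58 kg is within the rail limit of 5 kg for Group Z9.
Group Z7 quantity: 80 L.
80 L ≤ 100 L (rail limit, Group Z7) — within limit.
The segregation rule (Group Z9 with Group Z1) does not apply to Group Z9 with Group Z7.
Every hazard group is within its rail limit and no segregation rule is violated.

Yes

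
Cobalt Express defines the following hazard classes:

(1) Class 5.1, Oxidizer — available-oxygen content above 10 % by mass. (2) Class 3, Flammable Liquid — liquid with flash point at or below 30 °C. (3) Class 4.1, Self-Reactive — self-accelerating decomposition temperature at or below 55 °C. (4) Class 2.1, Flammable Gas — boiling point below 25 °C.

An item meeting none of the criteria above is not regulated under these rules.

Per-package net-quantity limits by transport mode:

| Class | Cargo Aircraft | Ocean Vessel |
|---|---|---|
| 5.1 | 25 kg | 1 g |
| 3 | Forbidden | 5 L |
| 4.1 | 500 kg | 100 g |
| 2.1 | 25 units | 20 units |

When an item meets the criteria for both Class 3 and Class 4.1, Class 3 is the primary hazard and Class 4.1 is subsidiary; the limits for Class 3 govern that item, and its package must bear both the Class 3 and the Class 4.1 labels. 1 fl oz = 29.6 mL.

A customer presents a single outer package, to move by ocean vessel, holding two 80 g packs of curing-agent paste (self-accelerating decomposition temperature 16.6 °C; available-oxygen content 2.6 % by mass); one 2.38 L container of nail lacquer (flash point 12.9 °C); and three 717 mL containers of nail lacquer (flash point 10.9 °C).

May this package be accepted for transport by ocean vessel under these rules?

With self-accelerating decomposition temperature 16.6 °C (≤ 55 °C), the curing-agent paste falls in Class 4.1.
The nail lacquer has flash point 12.9 °C, which is ≤ 30 °C, so it is Class 3 (Flammable Liquid).
Nail lacquer: flash point 10.9 °C ≤ 30 °C → Class 3 (Flammable Liquid).
Total Class 3: 2.38 L + (three 717 mL containers = 2.151 L) = 4.531 L.
That is within the Class 3 ocean vessel limit of 5 L.
Class 4.1 quantity: two 80 g packs = 160 g.
That exceeds the Class 4.1 ocean vessel limit of 100 g.

No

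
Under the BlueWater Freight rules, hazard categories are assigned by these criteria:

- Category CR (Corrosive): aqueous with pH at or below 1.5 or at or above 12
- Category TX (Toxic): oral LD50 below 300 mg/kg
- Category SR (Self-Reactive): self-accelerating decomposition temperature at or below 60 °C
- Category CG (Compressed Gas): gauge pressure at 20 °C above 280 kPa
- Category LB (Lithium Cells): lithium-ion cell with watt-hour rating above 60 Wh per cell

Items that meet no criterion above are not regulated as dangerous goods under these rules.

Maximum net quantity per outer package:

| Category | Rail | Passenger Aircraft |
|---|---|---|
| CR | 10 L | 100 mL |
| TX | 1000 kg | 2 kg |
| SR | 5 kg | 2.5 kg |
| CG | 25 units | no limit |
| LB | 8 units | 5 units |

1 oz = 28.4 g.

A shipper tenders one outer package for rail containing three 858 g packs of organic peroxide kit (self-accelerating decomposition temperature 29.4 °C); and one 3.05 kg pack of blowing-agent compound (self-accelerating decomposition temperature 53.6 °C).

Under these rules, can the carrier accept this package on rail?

Self-accelerating decomposition temperature 29.4 °C meets the Category SR criterion (Self-Reactive), so the organic peroxide kit is Category SR.
Self-accelerating decomposition temperature 53.6 °C meets the Category SR criterion (Self-Reactive), so the blowing-agent compound is Category SR.
Category SR net quantity: (three 858 g packs = 2.574 kg) + 3.05 kg = 5.624 kg.
5.624 kg exceeds the rail limit of 5 kg for Category SR.

No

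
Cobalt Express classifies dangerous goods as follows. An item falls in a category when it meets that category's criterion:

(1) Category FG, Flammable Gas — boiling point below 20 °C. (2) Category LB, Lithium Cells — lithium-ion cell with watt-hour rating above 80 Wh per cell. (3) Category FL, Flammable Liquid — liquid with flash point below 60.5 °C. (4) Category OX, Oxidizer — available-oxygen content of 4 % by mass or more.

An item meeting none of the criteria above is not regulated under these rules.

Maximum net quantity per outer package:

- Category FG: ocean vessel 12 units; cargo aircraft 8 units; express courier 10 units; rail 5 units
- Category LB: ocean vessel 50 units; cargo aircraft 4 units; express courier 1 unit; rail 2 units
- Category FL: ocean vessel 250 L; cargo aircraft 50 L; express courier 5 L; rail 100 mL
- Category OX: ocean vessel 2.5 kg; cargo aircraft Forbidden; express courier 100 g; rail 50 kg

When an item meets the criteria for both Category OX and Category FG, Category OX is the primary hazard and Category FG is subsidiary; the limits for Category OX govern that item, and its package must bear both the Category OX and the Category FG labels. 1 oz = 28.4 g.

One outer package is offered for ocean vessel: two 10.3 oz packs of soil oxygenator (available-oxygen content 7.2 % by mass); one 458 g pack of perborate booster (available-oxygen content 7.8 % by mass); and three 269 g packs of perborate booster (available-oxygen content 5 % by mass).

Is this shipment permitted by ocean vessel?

Yes

Available-oxygen content 7.2 % by mass meets the Category OX criterion (Oxidizer), so the soil oxygenator is Category OX.
Perborate booster: available-oxygen content 7.8 % by mass ≥ 4 % by mass → Category OX (Oxidizer).
Perborate booster: available-oxygen content 5 % by mass ≥ 4 % by mass → Category OX (Oxidizer).
Total Category OX: (two 10.3 oz packs = 585.04 g) + 458 g + (three 269 g packs = 807 g) = 1850.04 g.
1850.04 g ≤ 2.5 kg (ocean vessel limit, Category OX) — within limit.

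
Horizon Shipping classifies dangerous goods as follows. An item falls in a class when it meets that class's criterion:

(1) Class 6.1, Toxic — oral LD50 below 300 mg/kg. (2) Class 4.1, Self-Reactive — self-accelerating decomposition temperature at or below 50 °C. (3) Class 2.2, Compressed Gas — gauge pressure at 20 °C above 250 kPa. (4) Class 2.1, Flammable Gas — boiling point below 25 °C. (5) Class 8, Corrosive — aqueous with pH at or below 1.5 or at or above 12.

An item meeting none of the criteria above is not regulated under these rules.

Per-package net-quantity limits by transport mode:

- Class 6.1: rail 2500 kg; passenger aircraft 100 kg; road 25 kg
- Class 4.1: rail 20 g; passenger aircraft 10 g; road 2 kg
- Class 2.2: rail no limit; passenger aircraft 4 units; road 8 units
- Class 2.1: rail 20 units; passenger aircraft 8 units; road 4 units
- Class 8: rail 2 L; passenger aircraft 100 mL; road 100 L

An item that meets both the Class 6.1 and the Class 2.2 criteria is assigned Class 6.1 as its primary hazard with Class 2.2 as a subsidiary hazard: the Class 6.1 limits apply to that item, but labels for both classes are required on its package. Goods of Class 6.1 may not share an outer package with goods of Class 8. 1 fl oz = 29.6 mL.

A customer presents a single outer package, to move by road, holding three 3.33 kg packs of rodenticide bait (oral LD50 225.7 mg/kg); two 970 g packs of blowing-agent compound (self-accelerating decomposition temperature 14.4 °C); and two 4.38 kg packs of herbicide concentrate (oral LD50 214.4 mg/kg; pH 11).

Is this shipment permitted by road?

Yes

Oral LD50 225.7 mg/kg meets the Class 6.1 criterion (Toxic), so the rodenticide bait is Class 6.1.
Self-accelerating decomposition temperature 14.4 °C meets the Class 4.1 criterion (Self-Reactive), so the blowing-agent compound is Class 4.1.
The herbicide concentrate has oral LD50 214.4 mg/kg, which is < 300 mg/kg, so it is Class 6.1 (Toxic).
Class 6.1 net quantity: (three 3.33 kg packs = 9.99 kg) + (two 4.38 kg packs = 8.76 kg) = 18.75 kg.
That is within the Class 6.1 road limit of 25 kg.
Class 4.1 quantity: two 970 g packs = 1.94 kg.
1.94 kg is within the road limit of 2 kg for Class 4.1.
The segregation rule (Class 6.1 with Class 8) does not apply to Class 6.1 with Class 4.1.
Every hazard class is within its road limit and no segregation rule is violated.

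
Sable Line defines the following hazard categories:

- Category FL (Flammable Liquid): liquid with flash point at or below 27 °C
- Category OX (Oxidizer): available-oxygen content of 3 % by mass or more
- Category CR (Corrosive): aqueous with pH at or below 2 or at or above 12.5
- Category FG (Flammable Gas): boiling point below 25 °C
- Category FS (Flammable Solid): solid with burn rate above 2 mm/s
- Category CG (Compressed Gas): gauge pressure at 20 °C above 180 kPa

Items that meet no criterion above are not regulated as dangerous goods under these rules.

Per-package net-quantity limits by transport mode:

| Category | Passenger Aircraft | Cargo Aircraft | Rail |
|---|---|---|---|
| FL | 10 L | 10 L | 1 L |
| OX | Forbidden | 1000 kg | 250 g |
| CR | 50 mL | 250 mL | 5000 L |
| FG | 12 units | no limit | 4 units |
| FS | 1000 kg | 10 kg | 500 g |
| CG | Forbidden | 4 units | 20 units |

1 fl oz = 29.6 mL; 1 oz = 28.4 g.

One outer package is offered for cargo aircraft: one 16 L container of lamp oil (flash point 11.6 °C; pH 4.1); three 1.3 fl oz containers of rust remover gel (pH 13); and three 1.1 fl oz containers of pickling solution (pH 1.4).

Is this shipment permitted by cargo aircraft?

With flash point 11.6 °C (≤ 27 °C), the lamp oil falls in Category FL.
With pH 13 (≥ 12.5), the rust remover gel falls in Category CR.
pH 1.4 meets the Category CR criterion (Corrosive), so the pickling solution is Category CR.
Category FL quantity: 16 L.
That exceeds the Category FL cargo aircraft limit of 10 L.
Total Category CR: (three 1.3 fl oz containers = 115.44 mL) + (three 1.1 fl oz containers = 97.68 mL) = 213.12 mL.
That is within the Category CR cargo aircraft limit of 250 mL.

No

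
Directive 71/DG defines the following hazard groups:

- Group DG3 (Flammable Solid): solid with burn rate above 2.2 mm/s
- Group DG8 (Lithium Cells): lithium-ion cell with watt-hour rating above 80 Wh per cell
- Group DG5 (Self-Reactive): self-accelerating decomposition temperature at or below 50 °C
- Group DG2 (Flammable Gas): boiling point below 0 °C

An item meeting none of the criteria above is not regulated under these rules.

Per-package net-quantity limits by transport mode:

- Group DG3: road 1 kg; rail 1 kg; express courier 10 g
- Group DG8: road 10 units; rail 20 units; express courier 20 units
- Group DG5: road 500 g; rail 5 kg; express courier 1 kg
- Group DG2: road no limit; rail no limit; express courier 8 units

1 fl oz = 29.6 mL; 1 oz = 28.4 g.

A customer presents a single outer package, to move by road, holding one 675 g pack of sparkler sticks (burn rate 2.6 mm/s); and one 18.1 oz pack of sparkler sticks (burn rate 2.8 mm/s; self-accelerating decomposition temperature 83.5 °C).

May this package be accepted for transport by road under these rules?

With burn rate 2.6 mm/s (> 2.2 mm/s), the sparkler sticks fall in Group DG3.
Burn rate 2.8 mm/s meets the Group DG3 criterion (Flammable Solid), so the sparkler sticks are Group DG3.
Total Group DG3: 675 g + (one 18.1 oz pack = 514.04 g) = 1189.04 g.
1189.04 g exceeds the road limit of 1 kg for Group DG3.

No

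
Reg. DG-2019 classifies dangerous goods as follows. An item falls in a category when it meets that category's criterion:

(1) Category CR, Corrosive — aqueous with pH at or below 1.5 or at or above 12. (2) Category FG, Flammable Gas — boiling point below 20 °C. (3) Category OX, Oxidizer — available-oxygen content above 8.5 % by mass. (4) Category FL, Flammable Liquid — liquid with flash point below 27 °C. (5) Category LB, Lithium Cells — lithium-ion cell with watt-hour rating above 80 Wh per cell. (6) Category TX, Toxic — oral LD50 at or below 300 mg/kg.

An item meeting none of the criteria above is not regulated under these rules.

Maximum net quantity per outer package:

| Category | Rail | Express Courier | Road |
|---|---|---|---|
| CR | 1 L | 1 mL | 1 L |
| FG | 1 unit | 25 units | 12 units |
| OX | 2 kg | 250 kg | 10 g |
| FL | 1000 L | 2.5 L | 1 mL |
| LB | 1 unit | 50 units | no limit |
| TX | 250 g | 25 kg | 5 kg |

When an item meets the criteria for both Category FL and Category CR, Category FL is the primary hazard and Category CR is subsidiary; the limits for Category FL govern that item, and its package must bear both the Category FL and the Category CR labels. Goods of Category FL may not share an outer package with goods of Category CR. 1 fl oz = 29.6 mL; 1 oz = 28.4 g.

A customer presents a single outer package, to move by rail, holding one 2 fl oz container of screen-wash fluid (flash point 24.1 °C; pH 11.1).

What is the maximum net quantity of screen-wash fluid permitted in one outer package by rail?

With flash point 24.1 °C (< 27 °C), the screen-wash fluid falls in Category FL.
The rail limit for Category FL is 1000 L.

1000 L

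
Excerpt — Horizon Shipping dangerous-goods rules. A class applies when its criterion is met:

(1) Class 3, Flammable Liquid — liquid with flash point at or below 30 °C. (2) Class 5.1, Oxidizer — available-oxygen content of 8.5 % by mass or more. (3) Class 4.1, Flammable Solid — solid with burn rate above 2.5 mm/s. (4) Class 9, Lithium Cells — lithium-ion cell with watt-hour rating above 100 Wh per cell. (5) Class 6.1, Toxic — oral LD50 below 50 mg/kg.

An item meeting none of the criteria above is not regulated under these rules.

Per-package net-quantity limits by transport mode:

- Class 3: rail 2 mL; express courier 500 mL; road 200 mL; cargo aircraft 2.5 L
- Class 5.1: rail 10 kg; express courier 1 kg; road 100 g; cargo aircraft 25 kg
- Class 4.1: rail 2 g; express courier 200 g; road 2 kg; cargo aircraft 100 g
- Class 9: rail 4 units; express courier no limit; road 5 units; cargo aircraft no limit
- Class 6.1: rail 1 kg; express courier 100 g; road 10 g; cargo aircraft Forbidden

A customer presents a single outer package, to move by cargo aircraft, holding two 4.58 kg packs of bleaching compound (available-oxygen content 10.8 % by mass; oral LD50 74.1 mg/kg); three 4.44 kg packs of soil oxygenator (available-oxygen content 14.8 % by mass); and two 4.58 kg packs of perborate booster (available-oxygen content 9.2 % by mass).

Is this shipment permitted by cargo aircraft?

The bleaching compound has available-oxygen content 10.8 % by mass, which is ≥ 8.5 % by mass, so it is Class 5.1 (Oxidizer).
Available-oxygen content 14.8 % by mass meets the Class 5.1 criterion (Oxidizer), so the soil oxygenator is Class 5.1.
Perborate booster: available-oxygen content 9.2 % by mass ≥ 8.5 % by mass → Class 5.1 (Oxidizer).
Class 5.1 net quantity: (two 4.58 kg packs = 9.16 kg) + (three 4.44 kg packs = 13.32 kg) + (two 4.58 kg packs = 9.16 kg) = 31.64 kg.
31.64 kg > 25 kg (cargo aircraft limit, Class 5.1) — over the limit.

No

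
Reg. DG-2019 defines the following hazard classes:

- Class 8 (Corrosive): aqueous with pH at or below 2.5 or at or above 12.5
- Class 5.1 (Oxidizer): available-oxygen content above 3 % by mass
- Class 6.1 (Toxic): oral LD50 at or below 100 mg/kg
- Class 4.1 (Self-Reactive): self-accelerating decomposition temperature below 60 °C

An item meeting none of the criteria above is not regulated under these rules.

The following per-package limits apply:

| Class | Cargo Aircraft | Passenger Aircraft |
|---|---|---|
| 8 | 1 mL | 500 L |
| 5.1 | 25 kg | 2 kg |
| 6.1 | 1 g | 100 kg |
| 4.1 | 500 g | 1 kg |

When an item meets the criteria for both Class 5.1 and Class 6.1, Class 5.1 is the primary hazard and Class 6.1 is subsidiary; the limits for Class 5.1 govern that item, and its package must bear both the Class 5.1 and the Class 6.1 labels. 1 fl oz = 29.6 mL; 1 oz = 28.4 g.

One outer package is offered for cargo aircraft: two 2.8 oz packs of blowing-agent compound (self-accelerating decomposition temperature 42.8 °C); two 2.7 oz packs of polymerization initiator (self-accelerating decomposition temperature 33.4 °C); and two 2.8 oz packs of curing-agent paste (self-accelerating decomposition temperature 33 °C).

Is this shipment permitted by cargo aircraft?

The blowing-agent compound has self-accelerating decomposition temperature 42.8 °C, which is < 60 °C, so it is Class 4.1 (Self-Reactive).
The polymerization initiator has self-accelerating decomposition temperature 33.4 °C, which is < 60 °C, so it is Class 4.1 (Self-Reactive).
Curing-agent paste: self-accelerating decomposition temperature 33 °C < 60 °C → Class 4.1 (Self-Reactive).
Class 4.1 net quantity: (two 2.8 oz packs = 159.04 g) + (two 2.7 oz packs = 153.36 g) + (two 2.8 oz packs = 159.04 g) = 471.44 g.
That is within the Class 4.1 cargo aircraft limit of 500 g.

Yes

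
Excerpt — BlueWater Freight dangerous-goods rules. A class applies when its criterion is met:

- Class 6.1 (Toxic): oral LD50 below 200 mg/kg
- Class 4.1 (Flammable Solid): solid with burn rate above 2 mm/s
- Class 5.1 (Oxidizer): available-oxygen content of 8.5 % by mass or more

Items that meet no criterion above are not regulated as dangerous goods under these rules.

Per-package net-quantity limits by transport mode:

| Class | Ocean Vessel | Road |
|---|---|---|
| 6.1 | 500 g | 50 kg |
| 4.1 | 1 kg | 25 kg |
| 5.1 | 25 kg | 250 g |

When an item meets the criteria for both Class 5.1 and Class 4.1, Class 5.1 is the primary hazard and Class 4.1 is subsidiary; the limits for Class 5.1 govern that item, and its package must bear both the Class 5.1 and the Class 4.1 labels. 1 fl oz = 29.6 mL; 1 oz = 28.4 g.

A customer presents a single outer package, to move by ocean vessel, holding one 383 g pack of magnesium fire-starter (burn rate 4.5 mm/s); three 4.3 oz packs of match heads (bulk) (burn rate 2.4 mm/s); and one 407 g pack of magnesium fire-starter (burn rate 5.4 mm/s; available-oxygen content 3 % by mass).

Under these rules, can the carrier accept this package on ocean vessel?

The magnesium fire-starter has burn rate 4.5 mm/s, which is > 2 mm/s, so it is Class 4.1 (Flammable Solid).
Match heads (bulk): burn rate 2.4 mm/s > 2 mm/s → Class 4.1 (Flammable Solid).
Magnesium fire-starter: burn rate 5.4 mm/s > 2 mm/s → Class 4.1 (Flammable Solid).
Total Class 4.1: 383 g + (three 4.3 oz packs = 366.36 g) + 407 g = 1156.36 g.
1156.36 g > 1 kg (ocean vessel limit, Class 4.1) — over the limit.

No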